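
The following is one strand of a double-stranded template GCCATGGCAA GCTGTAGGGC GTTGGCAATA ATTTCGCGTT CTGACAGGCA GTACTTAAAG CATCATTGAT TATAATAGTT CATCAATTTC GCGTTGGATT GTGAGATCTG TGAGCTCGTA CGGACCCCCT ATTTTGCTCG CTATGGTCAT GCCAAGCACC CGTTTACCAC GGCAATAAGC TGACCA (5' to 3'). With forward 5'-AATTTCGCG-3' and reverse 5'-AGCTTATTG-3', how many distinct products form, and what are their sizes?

Two products: 152 bp, 97 bp

The forward primer AATTTCGCG matches the top strand at positions 30–38, 85–93.
The reverse primer's reverse complement is CAATAAGCT, matching at positions 173–181.
Each forward site pairs with the reverse site to give a product ending at position 181: sizes 152, 97 bp.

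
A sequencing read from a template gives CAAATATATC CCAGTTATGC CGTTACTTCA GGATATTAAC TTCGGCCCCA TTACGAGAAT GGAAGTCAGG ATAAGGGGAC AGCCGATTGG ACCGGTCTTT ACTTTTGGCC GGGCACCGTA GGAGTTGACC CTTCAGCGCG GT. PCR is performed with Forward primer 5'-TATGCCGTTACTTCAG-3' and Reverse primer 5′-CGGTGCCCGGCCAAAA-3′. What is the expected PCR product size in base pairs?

Scanning the template, TATGCCGTTACTTCAG occurs at positions 16–31; this primer anneals to the bottom strand there with its 3' end pointing downstream.
Reverse complement of the reverse primer: TTTTGGCCGGGCACCG. This occurs on the top strand at positions 103–118.
Product length = (reverse-primer end) − (forward-primer start) + 1 = 118 − 16 + 1 = 103 bp.

103 bp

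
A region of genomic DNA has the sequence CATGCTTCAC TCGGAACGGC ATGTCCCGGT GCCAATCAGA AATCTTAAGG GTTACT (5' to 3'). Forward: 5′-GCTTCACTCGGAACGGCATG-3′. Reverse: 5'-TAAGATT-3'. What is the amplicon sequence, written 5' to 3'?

Scanning the template, GCTTCACTCGGAACGGCATG occurs at positions 4–23; this primer anneals to the bottom strand there with its 3' end pointing downstream.
Taking the reverse complement of TAAGATT gives AATCTTA, found at positions 41–47 on the template; the primer anneals here to the top strand with its 3' end pointing upstream.
The product is the template from position 4 through 47 (44 bp).

5'-GCTTCACTCGGAACGGCATGTCCCGGTGCCAATCAGAAATCTTA-3'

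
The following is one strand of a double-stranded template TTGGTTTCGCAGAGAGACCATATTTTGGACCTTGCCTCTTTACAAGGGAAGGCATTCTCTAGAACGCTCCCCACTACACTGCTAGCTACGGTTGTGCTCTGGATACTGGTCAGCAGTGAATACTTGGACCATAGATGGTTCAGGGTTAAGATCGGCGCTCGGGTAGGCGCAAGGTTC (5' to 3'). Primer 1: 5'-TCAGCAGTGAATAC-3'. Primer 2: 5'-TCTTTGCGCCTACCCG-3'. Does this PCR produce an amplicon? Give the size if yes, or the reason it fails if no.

No product — primer 2 has no binding site in the template.

Primer 2 (TCTTTGCGCCTACCCG) does not match the top strand, and its reverse complement CGGGTAGGCGCAAAGA does not match either.
With no annealing site for primer 2, no amplification occurs.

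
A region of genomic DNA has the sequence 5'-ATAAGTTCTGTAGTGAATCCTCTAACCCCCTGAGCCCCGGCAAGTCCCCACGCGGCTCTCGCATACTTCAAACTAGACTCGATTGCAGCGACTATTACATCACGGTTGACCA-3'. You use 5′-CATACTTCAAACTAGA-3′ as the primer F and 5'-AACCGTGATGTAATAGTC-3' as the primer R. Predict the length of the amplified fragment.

46 bp

Forward primer CATACTTCAAACTAGA is found on the top strand at positions 62–77.
Taking the reverse complement of AACCGTGATGTAATAGTC gives GACTATTACATCACGGTT, found at positions 90–107 on the template; the primer anneals here to the top strand with its 3' end pointing upstream.
Product length = (reverse-primer end) − (forward-primer start) + 1 = 107 − 62 + 1 = 46 bp.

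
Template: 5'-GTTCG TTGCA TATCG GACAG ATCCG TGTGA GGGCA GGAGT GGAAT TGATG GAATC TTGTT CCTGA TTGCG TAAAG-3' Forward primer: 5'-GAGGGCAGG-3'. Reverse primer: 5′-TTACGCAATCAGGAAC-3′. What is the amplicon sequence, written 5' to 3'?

5'-GAGGGCAGGAGTGGAATTGATGGAATCTTGTTCCTGATTGCGTAA-3'

Forward primer GAGGGCAGG is found on the top strand at positions 29–37.
Taking the reverse complement of TTACGCAATCAGGAAC gives GTTCCTGATTGCGTAA, found at positions 58–73 on the template; the primer anneals here to the top strand with its 3' end pointing upstream.
The product is the template from position 29 through 73 (45 bp).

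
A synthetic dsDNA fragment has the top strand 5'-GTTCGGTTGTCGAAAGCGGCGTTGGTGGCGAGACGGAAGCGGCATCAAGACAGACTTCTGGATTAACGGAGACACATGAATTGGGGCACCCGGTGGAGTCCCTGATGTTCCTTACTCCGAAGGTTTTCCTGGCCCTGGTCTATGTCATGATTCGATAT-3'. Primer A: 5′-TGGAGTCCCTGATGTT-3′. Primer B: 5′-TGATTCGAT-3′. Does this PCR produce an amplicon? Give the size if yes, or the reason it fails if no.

No product — both primers anneal to the same strand and extend in the same direction.

Primer A (TGGAGTCCCTGATGTT) matches the top strand at positions 94–109 (3' end points downstream).
Primer B (TGATTCGAT) also matches the top strand directly, at positions 148–156 — its reverse complement ATCGAATCA is not present.
Both primers anneal to the bottom strand with 3' ends pointing the same way, so neither can prime synthesis back toward the other.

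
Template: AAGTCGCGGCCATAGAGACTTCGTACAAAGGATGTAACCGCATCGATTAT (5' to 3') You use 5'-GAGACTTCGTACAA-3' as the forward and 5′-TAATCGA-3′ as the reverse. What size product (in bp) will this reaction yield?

35 bp

The forward primer matches the template at positions 15–28.
Reverse complement of the reverse primer: TCGATTA. This occurs on the top strand at positions 43–49.
The product runs from position 15 to position 49, so its length is 49 − 15 + 1 = 35 bp.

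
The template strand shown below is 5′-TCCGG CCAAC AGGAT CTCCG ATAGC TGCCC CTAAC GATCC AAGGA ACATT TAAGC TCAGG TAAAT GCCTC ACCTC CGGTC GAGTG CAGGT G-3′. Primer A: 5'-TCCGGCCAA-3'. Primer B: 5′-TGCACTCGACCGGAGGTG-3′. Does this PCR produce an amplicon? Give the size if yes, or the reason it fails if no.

Primer A (TCCGGCCAA) matches the top strand at positions 1–9; it acts as a forward primer.
Primer B's reverse complement is CACCTCCGGTCGAGTGCA, matching the top strand at positions 70–87; it acts as a reverse primer.
The 3' ends face each other across positions 1–87, giving an 87 bp product.

Yes — an 87 bp product.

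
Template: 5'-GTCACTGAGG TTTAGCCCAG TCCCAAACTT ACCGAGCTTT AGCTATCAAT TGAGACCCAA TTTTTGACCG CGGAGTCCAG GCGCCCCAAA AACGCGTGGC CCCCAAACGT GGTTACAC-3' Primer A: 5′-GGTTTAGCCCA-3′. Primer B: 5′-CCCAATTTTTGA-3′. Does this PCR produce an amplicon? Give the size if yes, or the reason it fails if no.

No product — both primers anneal to the same strand and extend in the same direction.

Primer A (GGTTTAGCCCA) matches the top strand at positions 9–19 (3' end points downstream).
Primer B (CCCAATTTTTGA) also matches the top strand directly, at positions 56–67 — its reverse complement TCAAAAATTGGG is not present.
Both primers anneal to the bottom strand with 3' ends pointing the same way, so neither can prime synthesis back toward the other.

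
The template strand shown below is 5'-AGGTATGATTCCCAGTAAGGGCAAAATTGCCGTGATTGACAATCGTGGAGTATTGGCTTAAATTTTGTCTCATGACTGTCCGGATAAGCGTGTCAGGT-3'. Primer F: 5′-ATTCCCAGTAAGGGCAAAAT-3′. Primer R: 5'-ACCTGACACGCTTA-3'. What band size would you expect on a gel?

91 bp

Scanning the template, ATTCCCAGTAAGGGCAAAAT occurs at positions 8–27; this primer anneals to the bottom strand there with its 3' end pointing downstream.
The reverse primer's reverse complement is TAAGCGTGTCAGGT, which matches the template at positions 85–98.
Amplicon spans positions 8–98: 91 bp.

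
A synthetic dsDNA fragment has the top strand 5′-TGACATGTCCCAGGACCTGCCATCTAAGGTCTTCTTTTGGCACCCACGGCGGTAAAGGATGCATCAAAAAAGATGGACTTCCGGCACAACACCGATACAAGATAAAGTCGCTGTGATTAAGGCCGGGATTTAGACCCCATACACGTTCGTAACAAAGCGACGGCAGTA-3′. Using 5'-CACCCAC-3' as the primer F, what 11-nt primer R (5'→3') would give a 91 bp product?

The forward primer binds at positions 41–47, so a 91 bp product ends at position 41 + 91 − 1 = 131.
The reverse primer anneals to the top strand over positions 121–131, i.e. to GGCCGGGATTT.
Its sequence written 5'→3' is the reverse complement: AAATCCCGGCC.

5'-AAATCCCGGCC-3'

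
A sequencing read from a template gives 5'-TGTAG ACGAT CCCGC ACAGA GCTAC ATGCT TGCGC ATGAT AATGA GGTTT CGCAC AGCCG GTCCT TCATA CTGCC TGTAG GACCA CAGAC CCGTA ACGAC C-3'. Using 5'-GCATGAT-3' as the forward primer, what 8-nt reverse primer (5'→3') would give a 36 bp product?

The forward primer binds at positions 34–40, so a 36 bp product ends at position 34 + 36 − 1 = 69.
The reverse primer anneals to the top strand over positions 62–69, i.e. to TCCTTCAT.
Its sequence written 5'→3' is the reverse complement: ATGAAGGA.

5'-ATGAAGGA-3'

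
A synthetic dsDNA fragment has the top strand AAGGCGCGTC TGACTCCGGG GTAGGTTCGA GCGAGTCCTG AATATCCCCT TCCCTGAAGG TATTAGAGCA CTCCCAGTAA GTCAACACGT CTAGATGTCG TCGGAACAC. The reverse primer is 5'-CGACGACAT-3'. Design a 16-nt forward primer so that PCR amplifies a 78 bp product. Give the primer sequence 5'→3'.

5'-TTCGAGCGAGTCCTGA-3'

The reverse primer's reverse complement ATGTCGTCG matches the template at positions 95–103, so the product ends at position 103.
A 78 bp product then starts at position 103 − 78 + 1 = 26.
The forward primer is identical to the top strand there: TTCGAGCGAGTCCTGA.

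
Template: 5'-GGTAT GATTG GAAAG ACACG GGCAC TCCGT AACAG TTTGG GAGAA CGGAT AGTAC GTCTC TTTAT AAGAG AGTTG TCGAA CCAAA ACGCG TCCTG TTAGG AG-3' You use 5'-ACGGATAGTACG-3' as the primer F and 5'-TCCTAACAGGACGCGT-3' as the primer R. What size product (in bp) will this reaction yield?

Forward primer ACGGATAGTACG is found on the top strand at positions 45–56.
Taking the reverse complement of TCCTAACAGGACGCGT gives ACGCGTCCTGTTAGGA, found at positions 86–101 on the template; the primer anneals here to the top strand with its 3' end pointing upstream.
Amplicon spans positions 45–101: 57 bp.

57 bp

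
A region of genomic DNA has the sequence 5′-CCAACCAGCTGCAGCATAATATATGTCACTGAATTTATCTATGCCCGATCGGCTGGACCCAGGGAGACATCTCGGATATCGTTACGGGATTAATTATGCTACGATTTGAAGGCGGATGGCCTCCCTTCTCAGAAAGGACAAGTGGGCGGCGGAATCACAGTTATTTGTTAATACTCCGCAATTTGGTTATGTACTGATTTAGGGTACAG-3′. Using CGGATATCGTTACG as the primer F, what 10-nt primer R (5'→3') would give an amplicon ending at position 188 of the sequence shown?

5'-AACCAAATTG-3'

The forward primer binds at positions 73–86; the product's 3' end on the top strand is position 188.
The reverse primer anneals to the top strand over positions 179–188, i.e. to CAATTTGGTT.
Its sequence written 5'→3' is the reverse complement: AACCAAATTG.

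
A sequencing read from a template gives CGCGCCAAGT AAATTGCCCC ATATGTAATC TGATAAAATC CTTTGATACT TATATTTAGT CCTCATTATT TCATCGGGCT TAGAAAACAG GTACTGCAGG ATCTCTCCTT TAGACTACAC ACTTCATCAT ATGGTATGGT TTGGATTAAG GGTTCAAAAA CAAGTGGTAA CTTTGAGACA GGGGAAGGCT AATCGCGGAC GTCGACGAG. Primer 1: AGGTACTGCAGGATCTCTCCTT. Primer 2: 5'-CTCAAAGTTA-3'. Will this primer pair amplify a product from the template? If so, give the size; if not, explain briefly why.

Yes — an 89 bp product.

Primer 1 (AGGTACTGCAGGATCTCTCCTT) matches the top strand at positions 89–110; it acts as a forward primer.
Primer 2's reverse complement is TAACTTTGAG, matching the top strand at positions 168–177; it acts as a reverse primer.
The 3' ends face each other across positions 89–177, giving an 89 bp product.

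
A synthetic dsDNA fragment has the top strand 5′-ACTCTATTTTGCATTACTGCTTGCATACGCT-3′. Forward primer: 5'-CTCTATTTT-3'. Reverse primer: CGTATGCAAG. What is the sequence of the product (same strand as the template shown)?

Forward primer CTCTATTTT is found on the top strand at positions 2–10.
Taking the reverse complement of CGTATGCAAG gives CTTGCATACG, found at positions 20–29 on the template; the primer anneals here to the top strand with its 3' end pointing upstream.
The product is the template from position 2 through 29 (28 bp).

5'-CTCTATTTTGCATTACTGCTTGCATACG-3'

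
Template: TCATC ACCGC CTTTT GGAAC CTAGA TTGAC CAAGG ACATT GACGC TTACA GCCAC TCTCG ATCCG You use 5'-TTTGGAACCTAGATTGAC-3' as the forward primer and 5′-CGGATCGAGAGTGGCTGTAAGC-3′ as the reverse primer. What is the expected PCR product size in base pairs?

Forward primer TTTGGAACCTAGATTGAC is found on the top strand at positions 13–30.
Reverse complement of the reverse primer: GCTTACAGCCACTCTCGATCCG. This occurs on the top strand at positions 44–65.
Product length = (reverse-primer end) − (forward-primer start) + 1 = 65 − 13 + 1 = 53 bp.

53 bp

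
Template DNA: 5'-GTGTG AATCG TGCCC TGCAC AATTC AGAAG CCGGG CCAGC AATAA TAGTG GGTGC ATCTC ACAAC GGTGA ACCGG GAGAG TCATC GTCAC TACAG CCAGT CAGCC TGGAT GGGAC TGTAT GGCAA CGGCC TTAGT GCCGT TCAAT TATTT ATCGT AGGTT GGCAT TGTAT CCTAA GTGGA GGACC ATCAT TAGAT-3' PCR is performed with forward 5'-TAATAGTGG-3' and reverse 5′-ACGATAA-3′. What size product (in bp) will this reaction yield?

The forward primer matches the template at positions 43–51.
Reverse complement of the reverse primer: TTATCGT. This occurs on the top strand at positions 149–155.
Amplicon spans positions 43–155: 113 bp.

113 bp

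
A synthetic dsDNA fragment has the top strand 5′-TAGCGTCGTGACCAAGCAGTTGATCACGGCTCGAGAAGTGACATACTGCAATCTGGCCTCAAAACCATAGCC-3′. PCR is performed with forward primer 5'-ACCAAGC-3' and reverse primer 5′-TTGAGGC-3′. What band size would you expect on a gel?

52 bp

Forward primer ACCAAGC is found on the top strand at positions 11–17.
Taking the reverse complement of TTGAGGC gives GCCTCAA, found at positions 56–62 on the template; the primer anneals here to the top strand with its 3' end pointing upstream.
Amplicon spans positions 11–62: 52 bp.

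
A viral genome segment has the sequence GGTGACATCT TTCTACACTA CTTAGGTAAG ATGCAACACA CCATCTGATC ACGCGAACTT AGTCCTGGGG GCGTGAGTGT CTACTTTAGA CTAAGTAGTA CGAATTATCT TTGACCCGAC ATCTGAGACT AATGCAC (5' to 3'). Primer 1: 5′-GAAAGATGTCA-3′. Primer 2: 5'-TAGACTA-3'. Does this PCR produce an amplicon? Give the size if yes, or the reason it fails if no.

No product — the primers' 3' ends point away from each other.

Primer 1 (GAAAGATGTCA) has reverse complement TGACATCTTTC, which matches the top strand at positions 3–13; primer 1 anneals to the top strand there with its 3' end pointing upstream toward position 3.
Primer 2 (TAGACTA) matches the top strand directly at positions 87–93; it anneals to the bottom strand with its 3' end pointing downstream toward position 93.
The 3' ends diverge (primer 1 extends toward position 1, primer 2 toward position 137), so the primers never converge on a shared product.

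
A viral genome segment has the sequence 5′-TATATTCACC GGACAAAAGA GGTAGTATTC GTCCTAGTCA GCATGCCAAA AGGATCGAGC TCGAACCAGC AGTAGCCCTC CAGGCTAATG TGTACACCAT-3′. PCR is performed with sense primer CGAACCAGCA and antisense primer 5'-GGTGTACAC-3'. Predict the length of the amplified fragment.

37 bp

Scanning the template, CGAACCAGCA occurs at positions 62–71; this primer anneals to the bottom strand there with its 3' end pointing downstream.
The reverse primer's reverse complement is GTGTACACC, which matches the template at positions 90–98.
The product runs from position 62 to position 98, so its length is 98 − 62 + 1 = 37 bp.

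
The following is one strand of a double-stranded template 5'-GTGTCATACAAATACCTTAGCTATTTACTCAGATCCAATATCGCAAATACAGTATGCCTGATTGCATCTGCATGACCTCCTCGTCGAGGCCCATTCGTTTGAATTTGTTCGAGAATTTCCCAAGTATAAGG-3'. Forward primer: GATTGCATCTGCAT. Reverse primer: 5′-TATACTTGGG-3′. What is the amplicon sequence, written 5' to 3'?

5'-GATTGCATCTGCATGACCTCCTCGTCGAGGCCCATTCGTTTGAATTTGTTCGAGAATTTCCCAAGTATA-3'

Scanning the template, GATTGCATCTGCAT occurs at positions 60–73; this primer anneals to the bottom strand there with its 3' end pointing downstream.
Taking the reverse complement of TATACTTGGG gives CCCAAGTATA, found at positions 119–128 on the template; the primer anneals here to the top strand with its 3' end pointing upstream.
The product is the template from position 60 through 128 (69 bp).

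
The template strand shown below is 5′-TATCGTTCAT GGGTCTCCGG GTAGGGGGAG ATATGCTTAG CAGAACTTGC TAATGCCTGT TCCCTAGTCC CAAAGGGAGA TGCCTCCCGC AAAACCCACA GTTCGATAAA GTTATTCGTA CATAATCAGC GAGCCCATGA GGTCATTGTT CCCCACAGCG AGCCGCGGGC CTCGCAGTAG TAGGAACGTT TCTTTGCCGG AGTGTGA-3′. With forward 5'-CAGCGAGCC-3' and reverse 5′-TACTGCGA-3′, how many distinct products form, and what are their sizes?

Two products: 53 bp, 24 bp

The forward primer CAGCGAGCC matches the top strand at positions 127–135, 156–164.
The reverse primer's reverse complement is TCGCAGTA, matching at positions 172–179.
Each forward site pairs with the reverse site to give a product ending at position 179: sizes 53, 24 bp.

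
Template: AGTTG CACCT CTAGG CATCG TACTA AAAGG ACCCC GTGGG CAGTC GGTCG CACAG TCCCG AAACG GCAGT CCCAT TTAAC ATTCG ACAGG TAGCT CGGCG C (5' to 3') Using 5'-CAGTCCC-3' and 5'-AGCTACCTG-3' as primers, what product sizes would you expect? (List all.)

43 bp, 29 bp

The forward primer CAGTCCC matches the top strand at positions 53–59, 67–73.
The reverse primer's reverse complement is CAGGTAGCT, matching at positions 87–95.
Each forward site pairs with the reverse site to give a product ending at position 95: sizes 43, 29 bp.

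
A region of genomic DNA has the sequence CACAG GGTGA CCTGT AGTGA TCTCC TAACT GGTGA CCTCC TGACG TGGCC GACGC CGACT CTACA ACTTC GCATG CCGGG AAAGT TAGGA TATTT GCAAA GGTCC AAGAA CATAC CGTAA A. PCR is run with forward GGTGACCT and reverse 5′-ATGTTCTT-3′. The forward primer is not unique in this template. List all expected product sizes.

108 bp, 83 bp

The forward primer GGTGACCT matches the top strand at positions 6–13, 31–38.
The reverse primer's reverse complement is AAGAACAT, matching at positions 106–113.
Each forward site pairs with the reverse site to give a product ending at position 113: sizes 108, 83 bp.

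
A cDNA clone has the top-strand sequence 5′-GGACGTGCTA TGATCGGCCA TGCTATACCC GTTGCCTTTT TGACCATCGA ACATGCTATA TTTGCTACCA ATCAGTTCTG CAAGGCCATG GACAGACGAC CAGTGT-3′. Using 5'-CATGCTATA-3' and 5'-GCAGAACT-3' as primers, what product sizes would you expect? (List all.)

63 bp, 30 bp

The forward primer CATGCTATA matches the top strand at positions 19–27, 52–60.
The reverse primer's reverse complement is AGTTCTGC, matching at positions 74–81.
Each forward site pairs with the reverse site to give a product ending at position 81: sizes 63, 30 bp.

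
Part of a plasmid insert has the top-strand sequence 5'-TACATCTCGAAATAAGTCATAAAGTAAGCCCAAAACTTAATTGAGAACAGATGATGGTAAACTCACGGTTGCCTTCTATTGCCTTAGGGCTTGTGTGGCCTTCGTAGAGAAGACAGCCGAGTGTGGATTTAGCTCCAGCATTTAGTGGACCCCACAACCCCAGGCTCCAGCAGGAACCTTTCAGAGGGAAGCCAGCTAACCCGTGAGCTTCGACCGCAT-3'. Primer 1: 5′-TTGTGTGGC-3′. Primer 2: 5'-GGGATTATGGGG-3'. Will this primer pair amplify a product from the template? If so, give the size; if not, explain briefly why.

No product — primer 2 has no binding site in the template.

Primer 2 (GGGATTATGGGG) does not match the top strand, and its reverse complement CCCCATAATCCC does not match either.
With no annealing site for primer 2, no amplification occurs.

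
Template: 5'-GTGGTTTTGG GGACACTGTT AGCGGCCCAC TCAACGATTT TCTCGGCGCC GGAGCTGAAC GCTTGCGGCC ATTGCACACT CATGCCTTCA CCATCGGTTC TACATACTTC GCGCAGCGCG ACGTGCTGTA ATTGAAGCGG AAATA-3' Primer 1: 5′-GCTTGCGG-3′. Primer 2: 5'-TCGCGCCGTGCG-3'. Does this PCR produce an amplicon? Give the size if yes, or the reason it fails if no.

Primer 2 (TCGCGCCGTGCG) does not match the top strand, and its reverse complement CGCACGGCGCGA does not match either.
With no annealing site for primer 2, no amplification occurs.

No product — primer 2 has no binding site in the template.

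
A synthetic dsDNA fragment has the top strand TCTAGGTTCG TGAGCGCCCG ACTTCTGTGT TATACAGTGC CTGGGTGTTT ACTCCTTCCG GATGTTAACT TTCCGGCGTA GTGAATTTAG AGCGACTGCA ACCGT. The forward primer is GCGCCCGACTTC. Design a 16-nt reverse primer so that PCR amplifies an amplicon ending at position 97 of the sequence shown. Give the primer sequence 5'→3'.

The forward primer binds at positions 14–25; the product's 3' end on the top strand is position 97.
The reverse primer anneals to the top strand over positions 82–97, i.e. to TGAATTTAGAGCGACT.
Its sequence written 5'→3' is the reverse complement: AGTCGCTCTAAATTCA.

5'-AGTCGCTCTAAATTCA-3'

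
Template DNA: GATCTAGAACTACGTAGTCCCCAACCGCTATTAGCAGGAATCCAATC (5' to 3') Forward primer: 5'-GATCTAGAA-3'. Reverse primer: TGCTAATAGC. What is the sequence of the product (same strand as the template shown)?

The forward primer matches the template at positions 1–9.
Taking the reverse complement of TGCTAATAGC gives GCTATTAGCA, found at positions 27–36 on the template; the primer anneals here to the top strand with its 3' end pointing upstream.
The product is the template from position 1 through 36 (36 bp).

5'-GATCTAGAACTACGTAGTCCCCAACCGCTATTAGCA-3'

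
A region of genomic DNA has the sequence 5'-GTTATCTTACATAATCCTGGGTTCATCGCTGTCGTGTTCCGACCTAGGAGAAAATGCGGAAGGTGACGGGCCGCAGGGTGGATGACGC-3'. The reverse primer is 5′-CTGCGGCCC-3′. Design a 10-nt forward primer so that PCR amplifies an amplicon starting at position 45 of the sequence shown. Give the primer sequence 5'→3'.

5'-TAGGAGAAAA-3'

The reverse primer's reverse complement GGGCCGCAG matches the template at positions 68–76; the product starts at position 45.
The forward primer is identical to the top strand over positions 45–54: TAGGAGAAAA.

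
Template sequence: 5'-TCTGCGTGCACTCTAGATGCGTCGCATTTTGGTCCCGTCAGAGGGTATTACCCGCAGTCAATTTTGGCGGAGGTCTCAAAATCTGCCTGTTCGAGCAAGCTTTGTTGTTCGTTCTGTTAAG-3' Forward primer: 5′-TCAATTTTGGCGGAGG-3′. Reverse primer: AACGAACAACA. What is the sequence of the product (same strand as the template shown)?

Forward primer TCAATTTTGGCGGAGG is found on the top strand at positions 58–73.
The reverse primer's reverse complement is TGTTGTTCGTT, which matches the template at positions 103–113.
The product is the template from position 58 through 113 (56 bp).

5'-TCAATTTTGGCGGAGGTCTCAAAATCTGCCTGTTCGAGCAAGCTTTGTTGTTCGTT-3'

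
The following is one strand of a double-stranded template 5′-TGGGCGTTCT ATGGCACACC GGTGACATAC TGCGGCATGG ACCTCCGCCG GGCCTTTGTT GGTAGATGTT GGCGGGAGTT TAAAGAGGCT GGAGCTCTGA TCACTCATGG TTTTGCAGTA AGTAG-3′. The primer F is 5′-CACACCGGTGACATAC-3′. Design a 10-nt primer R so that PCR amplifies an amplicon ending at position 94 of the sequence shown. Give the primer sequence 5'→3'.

5'-CTCCAGCCTC-3'

The forward primer binds at positions 15–30; the product's 3' end on the top strand is position 94.
The reverse primer anneals to the top strand over positions 85–94, i.e. to GAGGCTGGAG.
Its sequence written 5'→3' is the reverse complement: CTCCAGCCTC.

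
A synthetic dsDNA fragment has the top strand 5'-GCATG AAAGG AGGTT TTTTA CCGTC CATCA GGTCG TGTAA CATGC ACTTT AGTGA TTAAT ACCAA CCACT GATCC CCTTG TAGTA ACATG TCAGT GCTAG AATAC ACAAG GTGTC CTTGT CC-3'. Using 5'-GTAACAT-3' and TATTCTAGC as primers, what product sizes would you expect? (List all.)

68 bp, 22 bp

The forward primer GTAACAT matches the top strand at positions 37–43, 83–89.
The reverse primer's reverse complement is GCTAGAATA, matching at positions 96–104.
Each forward site pairs with the reverse site to give a product ending at position 104: sizes 68, 22 bp.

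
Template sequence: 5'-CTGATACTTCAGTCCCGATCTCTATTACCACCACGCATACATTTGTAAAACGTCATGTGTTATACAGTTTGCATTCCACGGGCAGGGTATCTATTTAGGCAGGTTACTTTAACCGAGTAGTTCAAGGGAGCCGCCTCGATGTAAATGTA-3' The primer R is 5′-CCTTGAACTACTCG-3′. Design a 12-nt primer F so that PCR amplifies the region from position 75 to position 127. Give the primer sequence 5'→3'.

5'-TCCACGGGCAGG-3'

The reverse primer's reverse complement CGAGTAGTTCAAGG matches the template at positions 114–127; the product starts at position 75.
The forward primer is identical to the top strand over positions 75–86: TCCACGGGCAGG.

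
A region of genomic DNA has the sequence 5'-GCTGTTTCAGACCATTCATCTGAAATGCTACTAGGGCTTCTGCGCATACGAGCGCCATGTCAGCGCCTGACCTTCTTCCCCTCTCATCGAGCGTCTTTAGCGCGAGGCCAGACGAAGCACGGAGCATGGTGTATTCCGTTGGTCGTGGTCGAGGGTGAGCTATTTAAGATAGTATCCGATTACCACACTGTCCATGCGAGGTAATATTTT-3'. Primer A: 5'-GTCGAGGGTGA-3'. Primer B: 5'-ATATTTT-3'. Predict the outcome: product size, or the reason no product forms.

Primer A (GTCGAGGGTGA) matches the top strand at positions 148–158 (3' end points downstream).
Primer B (ATATTTT) also matches the top strand directly, at positions 204–210 — its reverse complement AAAATAT is not present.
Both primers anneal to the bottom strand with 3' ends pointing the same way, so neither can prime synthesis back toward the other.

No product — both primers anneal to the same strand and extend in the same direction.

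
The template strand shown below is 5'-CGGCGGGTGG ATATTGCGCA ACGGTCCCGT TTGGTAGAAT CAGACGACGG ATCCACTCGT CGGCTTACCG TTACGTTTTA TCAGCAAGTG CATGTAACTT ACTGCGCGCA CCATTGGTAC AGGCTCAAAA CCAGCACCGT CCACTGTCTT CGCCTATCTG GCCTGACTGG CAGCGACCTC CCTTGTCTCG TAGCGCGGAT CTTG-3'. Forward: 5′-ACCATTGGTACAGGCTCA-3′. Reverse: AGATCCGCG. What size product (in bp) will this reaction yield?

Scanning the template, ACCATTGGTACAGGCTCA occurs at positions 110–127; this primer anneals to the bottom strand there with its 3' end pointing downstream.
Reverse complement of the reverse primer: CGCGGATCT. This occurs on the top strand at positions 194–202.
Product length = (reverse-primer end) − (forward-primer start) + 1 = 202 − 110 + 1 = 93 bp.

93 bp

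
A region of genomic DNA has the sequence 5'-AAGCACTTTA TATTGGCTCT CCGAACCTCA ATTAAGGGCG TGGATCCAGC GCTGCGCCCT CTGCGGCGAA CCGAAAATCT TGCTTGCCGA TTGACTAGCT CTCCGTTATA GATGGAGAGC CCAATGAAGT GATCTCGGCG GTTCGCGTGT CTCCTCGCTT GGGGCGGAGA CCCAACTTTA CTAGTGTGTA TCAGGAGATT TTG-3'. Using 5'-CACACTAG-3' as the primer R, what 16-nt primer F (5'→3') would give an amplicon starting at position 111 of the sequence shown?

The reverse primer's reverse complement CTAGTGTG matches the template at positions 181–188; the product starts at position 111.
The forward primer is identical to the top strand over positions 111–126: GATGGAGAGCCCAATG.

5'-GATGGAGAGCCCAATG-3'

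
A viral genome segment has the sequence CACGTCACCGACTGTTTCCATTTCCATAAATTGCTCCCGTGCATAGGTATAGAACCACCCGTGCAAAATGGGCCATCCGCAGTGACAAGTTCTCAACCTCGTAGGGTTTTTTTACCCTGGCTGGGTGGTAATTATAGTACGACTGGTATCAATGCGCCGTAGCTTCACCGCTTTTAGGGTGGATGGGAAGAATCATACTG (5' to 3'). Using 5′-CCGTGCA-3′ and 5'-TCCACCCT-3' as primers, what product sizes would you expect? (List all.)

The forward primer CCGTGCA matches the top strand at positions 37–43, 59–65.
The reverse primer's reverse complement is AGGGTGGA, matching at positions 176–183.
Each forward site pairs with the reverse site to give a product ending at position 183: sizes 147, 125 bp.

147 bp, 125 bp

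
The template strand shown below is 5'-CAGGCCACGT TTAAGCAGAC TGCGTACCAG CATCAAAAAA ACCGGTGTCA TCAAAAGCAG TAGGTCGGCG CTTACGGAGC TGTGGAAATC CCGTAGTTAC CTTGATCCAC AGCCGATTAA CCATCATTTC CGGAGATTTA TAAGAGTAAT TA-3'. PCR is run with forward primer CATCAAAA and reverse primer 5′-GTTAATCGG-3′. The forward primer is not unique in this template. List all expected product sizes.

The forward primer CATCAAAA matches the top strand at positions 31–38, 49–56.
The reverse primer's reverse complement is CCGATTAAC, matching at positions 113–121.
Each forward site pairs with the reverse site to give a product ending at position 121: sizes 91, 73 bp.

91 bp, 73 bp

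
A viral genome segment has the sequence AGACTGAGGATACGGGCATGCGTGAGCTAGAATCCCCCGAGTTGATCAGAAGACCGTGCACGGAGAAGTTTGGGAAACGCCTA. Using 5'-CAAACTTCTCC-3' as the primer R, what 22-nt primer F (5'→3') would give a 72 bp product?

5'-AGACTGAGGATACGGGCATGCG-3'

The reverse primer's reverse complement GGAGAAGTTTG matches the template at positions 62–72, so the product ends at position 72.
A 72 bp product then starts at position 72 − 72 + 1 = 1.
The forward primer is identical to the top strand there: AGACTGAGGATACGGGCATGCG.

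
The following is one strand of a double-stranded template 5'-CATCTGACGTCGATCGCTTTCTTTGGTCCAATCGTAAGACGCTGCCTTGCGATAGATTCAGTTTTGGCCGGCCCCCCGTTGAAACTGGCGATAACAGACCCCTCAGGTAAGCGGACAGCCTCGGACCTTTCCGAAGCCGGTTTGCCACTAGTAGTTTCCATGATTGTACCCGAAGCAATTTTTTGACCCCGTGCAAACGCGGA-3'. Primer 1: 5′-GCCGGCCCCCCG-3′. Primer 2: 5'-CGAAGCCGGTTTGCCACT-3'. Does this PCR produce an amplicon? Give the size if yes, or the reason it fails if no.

No product — both primers anneal to the same strand and extend in the same direction.

Primer 1 (GCCGGCCCCCCG) matches the top strand at positions 67–78 (3' end points downstream).
Primer 2 (CGAAGCCGGTTTGCCACT) also matches the top strand directly, at positions 132–149 — its reverse complement AGTGGCAAACCGGCTTCG is not present.
Both primers anneal to the bottom strand with 3' ends pointing the same way, so neither can prime synthesis back toward the other.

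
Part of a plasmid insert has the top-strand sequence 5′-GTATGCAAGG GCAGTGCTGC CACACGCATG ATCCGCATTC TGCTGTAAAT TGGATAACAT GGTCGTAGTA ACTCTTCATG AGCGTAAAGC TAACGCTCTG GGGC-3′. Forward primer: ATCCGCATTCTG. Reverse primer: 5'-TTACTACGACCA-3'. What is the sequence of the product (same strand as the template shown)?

5'-ATCCGCATTCTGCTGTAAATTGGATAACATGGTCGTAGTAA-3'

The forward primer matches the template at positions 31–42.
Taking the reverse complement of TTACTACGACCA gives TGGTCGTAGTAA, found at positions 60–71 on the template; the primer anneals here to the top strand with its 3' end pointing upstream.
The product is the template from position 31 through 71 (41 bp).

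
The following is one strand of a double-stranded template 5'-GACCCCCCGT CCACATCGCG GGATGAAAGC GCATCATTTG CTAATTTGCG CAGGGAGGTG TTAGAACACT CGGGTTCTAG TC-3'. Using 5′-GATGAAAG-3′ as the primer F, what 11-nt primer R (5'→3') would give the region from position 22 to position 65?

5'-TCTAACACCTC-3'

The product's 3' end on the top strand is position 65.
The reverse primer anneals to the top strand over positions 55–65, i.e. to GAGGTGTTAGA.
Its sequence written 5'→3' is the reverse complement: TCTAACACCTC.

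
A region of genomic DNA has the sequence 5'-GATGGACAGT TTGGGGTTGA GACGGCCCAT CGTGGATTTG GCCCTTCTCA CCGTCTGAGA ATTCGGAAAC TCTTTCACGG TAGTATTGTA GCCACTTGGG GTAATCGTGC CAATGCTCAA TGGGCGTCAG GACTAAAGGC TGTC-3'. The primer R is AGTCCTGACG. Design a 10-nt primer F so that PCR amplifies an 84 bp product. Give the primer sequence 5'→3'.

5'-CCGTCTGAGA-3'

The reverse primer's reverse complement CGTCAGGACT matches the template at positions 125–134, so the product ends at position 134.
An 84 bp product then starts at position 134 − 84 + 1 = 51.
The forward primer is identical to the top strand there: CCGTCTGAGA.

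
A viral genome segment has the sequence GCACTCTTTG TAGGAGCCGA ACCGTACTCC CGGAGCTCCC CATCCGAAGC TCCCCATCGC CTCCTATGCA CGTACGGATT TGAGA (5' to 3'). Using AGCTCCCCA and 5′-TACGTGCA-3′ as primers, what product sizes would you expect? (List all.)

41 bp, 27 bp

The forward primer AGCTCCCCA matches the top strand at positions 34–42, 48–56.
The reverse primer's reverse complement is TGCACGTA, matching at positions 67–74.
Each forward site pairs with the reverse site to give a product ending at position 74: sizes 41, 27 bp.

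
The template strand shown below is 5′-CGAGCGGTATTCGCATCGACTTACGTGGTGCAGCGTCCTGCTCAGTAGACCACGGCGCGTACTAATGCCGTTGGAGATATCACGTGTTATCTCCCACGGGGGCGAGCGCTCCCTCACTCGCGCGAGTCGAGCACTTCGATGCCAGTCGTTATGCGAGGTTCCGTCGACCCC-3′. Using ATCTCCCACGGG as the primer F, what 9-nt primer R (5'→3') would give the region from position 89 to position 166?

The product's 3' end on the top strand is position 166.
The reverse primer anneals to the top strand over positions 158–166, i.e. to GTTCCGTCG.
Its sequence written 5'→3' is the reverse complement: CGACGGAAC.

5'-CGACGGAAC-3'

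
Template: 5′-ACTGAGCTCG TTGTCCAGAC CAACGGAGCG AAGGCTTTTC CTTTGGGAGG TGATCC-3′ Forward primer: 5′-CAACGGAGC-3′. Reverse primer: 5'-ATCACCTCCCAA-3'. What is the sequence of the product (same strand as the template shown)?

5'-CAACGGAGCGAAGGCTTTTCCTTTGGGAGGTGAT-3'

Forward primer CAACGGAGC is found on the top strand at positions 21–29.
The reverse primer's reverse complement is TTGGGAGGTGAT, which matches the template at positions 43–54.
The product is the template from position 21 through 54 (34 bp).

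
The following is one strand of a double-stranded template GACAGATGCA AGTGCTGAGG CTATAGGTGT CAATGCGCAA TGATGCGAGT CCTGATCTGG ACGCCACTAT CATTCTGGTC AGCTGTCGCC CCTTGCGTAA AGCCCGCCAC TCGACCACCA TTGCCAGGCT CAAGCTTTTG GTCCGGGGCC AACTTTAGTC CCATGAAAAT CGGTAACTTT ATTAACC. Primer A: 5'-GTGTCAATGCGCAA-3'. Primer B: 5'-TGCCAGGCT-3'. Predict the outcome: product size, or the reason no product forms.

Primer A (GTGTCAATGCGCAA) matches the top strand at positions 27–40 (3' end points downstream).
Primer B (TGCCAGGCT) also matches the top strand directly, at positions 122–130 — its reverse complement AGCCTGGCA is not present.
Both primers anneal to the bottom strand with 3' ends pointing the same way, so neither can prime synthesis back toward the other.

No product — both primers anneal to the same strand and extend in the same direction.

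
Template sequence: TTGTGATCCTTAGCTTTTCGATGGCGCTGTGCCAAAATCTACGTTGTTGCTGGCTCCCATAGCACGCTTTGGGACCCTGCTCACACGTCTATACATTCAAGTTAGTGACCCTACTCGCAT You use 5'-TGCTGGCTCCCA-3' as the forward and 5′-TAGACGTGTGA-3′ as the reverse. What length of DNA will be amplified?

44 bp

The forward primer matches the template at positions 48–59.
Taking the reverse complement of TAGACGTGTGA gives TCACACGTCTA, found at positions 81–91 on the template; the primer anneals here to the top strand with its 3' end pointing upstream.
Product length = (reverse-primer end) − (forward-primer start) + 1 = 91 − 48 + 1 = 44 bp.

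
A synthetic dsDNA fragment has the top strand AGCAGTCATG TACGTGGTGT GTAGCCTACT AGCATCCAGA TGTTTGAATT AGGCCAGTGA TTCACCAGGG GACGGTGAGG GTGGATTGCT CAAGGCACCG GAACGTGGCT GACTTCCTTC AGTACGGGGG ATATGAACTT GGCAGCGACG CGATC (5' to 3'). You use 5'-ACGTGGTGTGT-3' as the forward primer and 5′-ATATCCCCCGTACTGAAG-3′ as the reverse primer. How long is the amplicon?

Forward primer ACGTGGTGTGT is found on the top strand at positions 12–22.
The reverse primer's reverse complement is CTTCAGTACGGGGGATAT, which matches the template at positions 117–134.
Amplicon spans positions 12–134: 123 bp.

123 bp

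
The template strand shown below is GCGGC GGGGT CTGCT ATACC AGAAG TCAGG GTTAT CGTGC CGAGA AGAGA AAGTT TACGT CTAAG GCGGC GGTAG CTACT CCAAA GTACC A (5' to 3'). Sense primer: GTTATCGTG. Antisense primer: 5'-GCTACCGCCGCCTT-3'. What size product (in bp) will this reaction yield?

46 bp

The forward primer matches the template at positions 31–39.
The reverse primer's reverse complement is AAGGCGGCGGTAGC, which matches the template at positions 63–76.
Amplicon spans positions 31–76: 46 bp.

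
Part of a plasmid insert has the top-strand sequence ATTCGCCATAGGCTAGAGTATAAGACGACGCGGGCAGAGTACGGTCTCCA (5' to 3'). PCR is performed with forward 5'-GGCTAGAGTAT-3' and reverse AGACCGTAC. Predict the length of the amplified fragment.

37 bp

Forward primer GGCTAGAGTAT is found on the top strand at positions 11–21.
The reverse primer's reverse complement is GTACGGTCT, which matches the template at positions 39–47.
Product length = (reverse-primer end) − (forward-primer start) + 1 = 47 − 11 + 1 = 37 bp.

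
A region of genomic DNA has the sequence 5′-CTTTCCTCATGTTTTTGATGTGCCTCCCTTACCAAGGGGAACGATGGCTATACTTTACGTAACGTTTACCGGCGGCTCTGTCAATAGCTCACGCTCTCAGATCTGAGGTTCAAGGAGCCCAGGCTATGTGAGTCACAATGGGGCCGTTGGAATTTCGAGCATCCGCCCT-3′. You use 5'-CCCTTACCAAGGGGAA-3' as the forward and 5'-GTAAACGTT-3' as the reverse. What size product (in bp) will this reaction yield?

44 bp

The forward primer matches the template at positions 26–41.
The reverse primer's reverse complement is AACGTTTAC, which matches the template at positions 61–69.
Amplicon spans positions 26–69: 44 bp.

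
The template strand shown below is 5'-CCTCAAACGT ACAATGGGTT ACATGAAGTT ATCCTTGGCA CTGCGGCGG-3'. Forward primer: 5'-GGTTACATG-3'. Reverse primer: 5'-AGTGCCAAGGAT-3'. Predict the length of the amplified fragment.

26 bp

Scanning the template, GGTTACATG occurs at positions 17–25; this primer anneals to the bottom strand there with its 3' end pointing downstream.
Taking the reverse complement of AGTGCCAAGGAT gives ATCCTTGGCACT, found at positions 31–42 on the template; the primer anneals here to the top strand with its 3' end pointing upstream.
The product runs from position 17 to position 42, so its length is 42 − 17 + 1 = 26 bp.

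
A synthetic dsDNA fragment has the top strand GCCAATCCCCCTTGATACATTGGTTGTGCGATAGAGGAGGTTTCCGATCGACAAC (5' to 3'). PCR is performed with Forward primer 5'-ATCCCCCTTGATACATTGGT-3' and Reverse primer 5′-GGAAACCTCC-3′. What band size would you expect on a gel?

41 bp

The forward primer matches the template at positions 5–24.
The reverse primer's reverse complement is GGAGGTTTCC, which matches the template at positions 36–45.
Amplicon spans positions 5–45: 41 bp.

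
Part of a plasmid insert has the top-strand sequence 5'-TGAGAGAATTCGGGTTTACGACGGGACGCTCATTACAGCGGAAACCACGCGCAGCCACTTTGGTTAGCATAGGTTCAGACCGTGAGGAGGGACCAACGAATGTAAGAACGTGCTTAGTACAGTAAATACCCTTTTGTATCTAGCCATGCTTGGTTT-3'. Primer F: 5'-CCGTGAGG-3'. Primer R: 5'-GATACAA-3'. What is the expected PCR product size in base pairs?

Scanning the template, CCGTGAGG occurs at positions 80–87; this primer anneals to the bottom strand there with its 3' end pointing downstream.
The reverse primer's reverse complement is TTGTATC, which matches the template at positions 134–140.
The product runs from position 80 to position 140, so its length is 140 − 80 + 1 = 61 bp.

61 bp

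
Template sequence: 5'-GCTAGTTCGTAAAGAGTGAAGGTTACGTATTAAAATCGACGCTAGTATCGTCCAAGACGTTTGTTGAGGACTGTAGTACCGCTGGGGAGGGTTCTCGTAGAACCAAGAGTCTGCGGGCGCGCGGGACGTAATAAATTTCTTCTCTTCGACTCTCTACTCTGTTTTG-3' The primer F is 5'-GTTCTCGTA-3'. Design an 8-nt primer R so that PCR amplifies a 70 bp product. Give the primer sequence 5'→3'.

5'-AGAGTAGA-3'

The forward primer binds at positions 91–99, so a 70 bp product ends at position 91 + 70 − 1 = 160.
The reverse primer anneals to the top strand over positions 153–160, i.e. to TCTACTCT.
Its sequence written 5'→3' is the reverse complement: AGAGTAGA.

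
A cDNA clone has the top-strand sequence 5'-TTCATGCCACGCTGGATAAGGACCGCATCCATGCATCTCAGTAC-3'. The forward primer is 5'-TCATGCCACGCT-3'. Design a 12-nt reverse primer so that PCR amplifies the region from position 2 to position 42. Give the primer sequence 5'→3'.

5'-ACTGAGATGCAT-3'

The product's 3' end on the top strand is position 42.
The reverse primer anneals to the top strand over positions 31–42, i.e. to ATGCATCTCAGT.
Its sequence written 5'→3' is the reverse complement: ACTGAGATGCAT.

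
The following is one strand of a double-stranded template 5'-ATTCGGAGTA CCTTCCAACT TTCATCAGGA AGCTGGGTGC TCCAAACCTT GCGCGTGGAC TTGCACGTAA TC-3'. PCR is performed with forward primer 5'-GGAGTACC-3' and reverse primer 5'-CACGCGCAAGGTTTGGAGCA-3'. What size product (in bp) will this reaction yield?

53 bp

The forward primer matches the template at positions 5–12.
The reverse primer's reverse complement is TGCTCCAAACCTTGCGCGTG, which matches the template at positions 38–57.
Amplicon spans positions 5–57: 53 bp.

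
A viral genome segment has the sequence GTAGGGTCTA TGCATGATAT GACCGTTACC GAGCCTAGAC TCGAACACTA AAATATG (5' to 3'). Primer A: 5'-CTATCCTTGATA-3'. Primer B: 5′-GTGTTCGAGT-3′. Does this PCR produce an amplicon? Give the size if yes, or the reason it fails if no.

No product — primer A has no binding site in the template.

Primer A (CTATCCTTGATA) does not match the top strand, and its reverse complement TATCAAGGATAG does not match either.
With no annealing site for primer A, no amplification occurs.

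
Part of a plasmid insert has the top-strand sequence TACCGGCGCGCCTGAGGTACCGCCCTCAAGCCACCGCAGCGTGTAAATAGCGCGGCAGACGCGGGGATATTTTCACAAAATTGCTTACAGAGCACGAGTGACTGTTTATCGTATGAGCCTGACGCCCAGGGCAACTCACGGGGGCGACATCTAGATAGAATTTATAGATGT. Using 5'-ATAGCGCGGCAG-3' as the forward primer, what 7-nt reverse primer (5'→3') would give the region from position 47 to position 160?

The product's 3' end on the top strand is position 160.
The reverse primer anneals to the top strand over positions 154–160, i.e. to GATAGAA.
Its sequence written 5'→3' is the reverse complement: TTCTATC.

5'-TTCTATC-3'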